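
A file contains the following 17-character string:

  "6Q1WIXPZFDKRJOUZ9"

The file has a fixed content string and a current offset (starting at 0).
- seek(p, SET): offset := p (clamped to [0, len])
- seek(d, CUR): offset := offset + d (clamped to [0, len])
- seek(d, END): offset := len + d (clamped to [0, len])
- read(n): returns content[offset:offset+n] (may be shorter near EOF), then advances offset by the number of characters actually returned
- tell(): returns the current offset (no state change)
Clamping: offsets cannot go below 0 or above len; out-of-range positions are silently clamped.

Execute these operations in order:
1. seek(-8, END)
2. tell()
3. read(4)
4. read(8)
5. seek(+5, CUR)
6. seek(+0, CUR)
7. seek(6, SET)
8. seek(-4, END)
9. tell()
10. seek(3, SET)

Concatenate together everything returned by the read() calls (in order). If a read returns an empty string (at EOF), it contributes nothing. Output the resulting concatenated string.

After 1 (seek(-8, END)): offset=9
After 2 (tell()): offset=9
After 3 (read(4)): returned 'DKRJ', offset=13
After 4 (read(8)): returned 'OUZ9', offset=17
After 5 (seek(+5, CUR)): offset=17
After 6 (seek(+0, CUR)): offset=17
After 7 (seek(6, SET)): offset=6
After 8 (seek(-4, END)): offset=13
After 9 (tell()): offset=13
After 10 (seek(3, SET)): offset=3

Answer: DKRJOUZ9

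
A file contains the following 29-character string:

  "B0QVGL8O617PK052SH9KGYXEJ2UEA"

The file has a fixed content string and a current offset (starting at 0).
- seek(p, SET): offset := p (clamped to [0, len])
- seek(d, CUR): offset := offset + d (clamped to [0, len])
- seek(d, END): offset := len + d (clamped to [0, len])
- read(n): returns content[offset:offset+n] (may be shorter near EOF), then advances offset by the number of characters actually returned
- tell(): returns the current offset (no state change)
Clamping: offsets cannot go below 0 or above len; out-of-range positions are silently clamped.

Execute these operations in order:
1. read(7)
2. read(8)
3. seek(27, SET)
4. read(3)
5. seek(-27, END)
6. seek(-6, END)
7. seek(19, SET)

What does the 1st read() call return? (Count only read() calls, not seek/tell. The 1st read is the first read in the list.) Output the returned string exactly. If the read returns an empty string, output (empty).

Answer: B0QVGL8

Derivation:
After 1 (read(7)): returned 'B0QVGL8', offset=7
After 2 (read(8)): returned 'O617PK05', offset=15
After 3 (seek(27, SET)): offset=27
After 4 (read(3)): returned 'EA', offset=29
After 5 (seek(-27, END)): offset=2
After 6 (seek(-6, END)): offset=23
After 7 (seek(19, SET)): offset=19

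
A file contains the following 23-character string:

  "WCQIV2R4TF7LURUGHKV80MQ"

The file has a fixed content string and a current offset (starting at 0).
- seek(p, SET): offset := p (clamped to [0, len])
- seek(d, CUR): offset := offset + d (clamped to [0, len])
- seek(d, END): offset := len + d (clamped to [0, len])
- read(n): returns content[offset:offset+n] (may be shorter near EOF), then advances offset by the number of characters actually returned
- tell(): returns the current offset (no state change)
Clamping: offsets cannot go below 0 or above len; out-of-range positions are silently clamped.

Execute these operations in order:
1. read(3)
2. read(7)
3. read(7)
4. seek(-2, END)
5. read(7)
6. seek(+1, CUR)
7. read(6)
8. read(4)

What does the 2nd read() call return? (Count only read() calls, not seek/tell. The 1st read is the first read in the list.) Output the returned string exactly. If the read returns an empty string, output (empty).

Answer: IV2R4TF

Derivation:
After 1 (read(3)): returned 'WCQ', offset=3
After 2 (read(7)): returned 'IV2R4TF', offset=10
After 3 (read(7)): returned '7LURUGH', offset=17
After 4 (seek(-2, END)): offset=21
After 5 (read(7)): returned 'MQ', offset=23
After 6 (seek(+1, CUR)): offset=23
After 7 (read(6)): returned '', offset=23
After 8 (read(4)): returned '', offset=23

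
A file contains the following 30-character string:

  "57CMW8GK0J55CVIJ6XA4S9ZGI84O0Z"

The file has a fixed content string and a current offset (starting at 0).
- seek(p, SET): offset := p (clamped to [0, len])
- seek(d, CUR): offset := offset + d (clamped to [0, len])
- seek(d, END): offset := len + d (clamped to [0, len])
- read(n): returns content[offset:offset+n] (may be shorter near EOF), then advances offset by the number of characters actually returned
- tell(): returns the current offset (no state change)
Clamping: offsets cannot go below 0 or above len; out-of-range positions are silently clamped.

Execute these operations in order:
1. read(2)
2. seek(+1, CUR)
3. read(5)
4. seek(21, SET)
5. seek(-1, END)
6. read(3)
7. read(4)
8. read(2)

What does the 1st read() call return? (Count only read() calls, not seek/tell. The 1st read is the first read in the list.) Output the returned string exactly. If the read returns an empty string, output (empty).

After 1 (read(2)): returned '57', offset=2
After 2 (seek(+1, CUR)): offset=3
After 3 (read(5)): returned 'MW8GK', offset=8
After 4 (seek(21, SET)): offset=21
After 5 (seek(-1, END)): offset=29
After 6 (read(3)): returned 'Z', offset=30
After 7 (read(4)): returned '', offset=30
After 8 (read(2)): returned '', offset=30

Answer: 57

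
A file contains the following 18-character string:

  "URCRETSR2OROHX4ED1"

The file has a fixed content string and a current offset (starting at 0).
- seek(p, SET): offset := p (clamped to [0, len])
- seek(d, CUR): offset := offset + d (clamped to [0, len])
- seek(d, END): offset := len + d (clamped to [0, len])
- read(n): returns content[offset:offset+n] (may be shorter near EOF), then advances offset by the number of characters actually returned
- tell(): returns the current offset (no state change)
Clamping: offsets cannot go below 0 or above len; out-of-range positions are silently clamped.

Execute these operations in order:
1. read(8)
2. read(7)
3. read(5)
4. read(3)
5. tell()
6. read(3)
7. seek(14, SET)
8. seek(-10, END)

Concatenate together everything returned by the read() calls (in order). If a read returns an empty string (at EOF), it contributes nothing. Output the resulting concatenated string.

After 1 (read(8)): returned 'URCRETSR', offset=8
After 2 (read(7)): returned '2OROHX4', offset=15
After 3 (read(5)): returned 'ED1', offset=18
After 4 (read(3)): returned '', offset=18
After 5 (tell()): offset=18
After 6 (read(3)): returned '', offset=18
After 7 (seek(14, SET)): offset=14
After 8 (seek(-10, END)): offset=8

Answer: URCRETSR2OROHX4ED1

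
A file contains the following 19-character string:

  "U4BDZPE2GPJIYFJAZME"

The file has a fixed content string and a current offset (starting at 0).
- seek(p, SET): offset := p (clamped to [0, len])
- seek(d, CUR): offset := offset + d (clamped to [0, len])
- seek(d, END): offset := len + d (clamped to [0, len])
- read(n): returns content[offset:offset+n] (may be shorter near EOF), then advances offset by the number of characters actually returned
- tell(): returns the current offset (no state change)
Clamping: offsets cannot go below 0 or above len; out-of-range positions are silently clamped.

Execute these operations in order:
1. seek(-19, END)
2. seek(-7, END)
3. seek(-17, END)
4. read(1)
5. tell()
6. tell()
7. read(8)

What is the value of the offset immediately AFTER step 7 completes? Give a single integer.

Answer: 11

Derivation:
After 1 (seek(-19, END)): offset=0
After 2 (seek(-7, END)): offset=12
After 3 (seek(-17, END)): offset=2
After 4 (read(1)): returned 'B', offset=3
After 5 (tell()): offset=3
After 6 (tell()): offset=3
After 7 (read(8)): returned 'DZPE2GPJ', offset=11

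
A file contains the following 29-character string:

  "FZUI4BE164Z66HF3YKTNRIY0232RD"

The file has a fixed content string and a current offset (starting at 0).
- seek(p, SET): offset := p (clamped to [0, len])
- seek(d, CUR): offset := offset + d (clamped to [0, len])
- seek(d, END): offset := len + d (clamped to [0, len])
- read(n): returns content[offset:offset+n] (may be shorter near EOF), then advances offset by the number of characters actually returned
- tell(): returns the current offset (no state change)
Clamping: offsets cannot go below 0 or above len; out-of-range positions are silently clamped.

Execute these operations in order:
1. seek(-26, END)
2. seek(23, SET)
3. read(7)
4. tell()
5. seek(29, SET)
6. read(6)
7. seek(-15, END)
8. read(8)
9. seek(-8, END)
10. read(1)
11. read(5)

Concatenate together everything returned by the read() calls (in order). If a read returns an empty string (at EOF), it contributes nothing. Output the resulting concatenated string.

Answer: 0232RDF3YKTNRIIY0232

Derivation:
After 1 (seek(-26, END)): offset=3
After 2 (seek(23, SET)): offset=23
After 3 (read(7)): returned '0232RD', offset=29
After 4 (tell()): offset=29
After 5 (seek(29, SET)): offset=29
After 6 (read(6)): returned '', offset=29
After 7 (seek(-15, END)): offset=14
After 8 (read(8)): returned 'F3YKTNRI', offset=22
After 9 (seek(-8, END)): offset=21
After 10 (read(1)): returned 'I', offset=22
After 11 (read(5)): returned 'Y0232', offset=27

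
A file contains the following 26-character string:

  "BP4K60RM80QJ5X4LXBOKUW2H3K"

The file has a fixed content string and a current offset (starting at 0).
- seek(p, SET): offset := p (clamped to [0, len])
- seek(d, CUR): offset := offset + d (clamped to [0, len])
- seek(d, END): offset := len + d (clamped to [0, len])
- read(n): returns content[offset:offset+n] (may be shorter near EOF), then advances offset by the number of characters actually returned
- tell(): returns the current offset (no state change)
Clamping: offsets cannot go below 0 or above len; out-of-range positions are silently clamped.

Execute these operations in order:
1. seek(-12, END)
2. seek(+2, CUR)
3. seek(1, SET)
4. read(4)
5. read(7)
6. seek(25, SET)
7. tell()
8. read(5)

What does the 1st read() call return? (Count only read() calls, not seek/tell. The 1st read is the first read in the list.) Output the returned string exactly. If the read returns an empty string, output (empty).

Answer: P4K6

Derivation:
After 1 (seek(-12, END)): offset=14
After 2 (seek(+2, CUR)): offset=16
After 3 (seek(1, SET)): offset=1
After 4 (read(4)): returned 'P4K6', offset=5
After 5 (read(7)): returned '0RM80QJ', offset=12
After 6 (seek(25, SET)): offset=25
After 7 (tell()): offset=25
After 8 (read(5)): returned 'K', offset=26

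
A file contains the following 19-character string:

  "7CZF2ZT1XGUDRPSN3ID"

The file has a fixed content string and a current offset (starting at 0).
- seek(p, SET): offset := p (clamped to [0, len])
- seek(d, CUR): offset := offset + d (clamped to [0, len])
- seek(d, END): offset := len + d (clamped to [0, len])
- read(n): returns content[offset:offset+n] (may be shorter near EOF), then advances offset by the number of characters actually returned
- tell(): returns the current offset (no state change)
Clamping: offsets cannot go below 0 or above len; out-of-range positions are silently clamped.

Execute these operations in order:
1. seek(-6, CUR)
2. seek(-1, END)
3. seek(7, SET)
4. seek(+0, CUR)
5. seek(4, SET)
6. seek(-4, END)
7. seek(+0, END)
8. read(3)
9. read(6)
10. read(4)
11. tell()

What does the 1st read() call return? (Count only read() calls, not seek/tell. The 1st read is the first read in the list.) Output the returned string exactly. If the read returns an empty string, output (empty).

After 1 (seek(-6, CUR)): offset=0
After 2 (seek(-1, END)): offset=18
After 3 (seek(7, SET)): offset=7
After 4 (seek(+0, CUR)): offset=7
After 5 (seek(4, SET)): offset=4
After 6 (seek(-4, END)): offset=15
After 7 (seek(+0, END)): offset=19
After 8 (read(3)): returned '', offset=19
After 9 (read(6)): returned '', offset=19
After 10 (read(4)): returned '', offset=19
After 11 (tell()): offset=19

Answer: (empty)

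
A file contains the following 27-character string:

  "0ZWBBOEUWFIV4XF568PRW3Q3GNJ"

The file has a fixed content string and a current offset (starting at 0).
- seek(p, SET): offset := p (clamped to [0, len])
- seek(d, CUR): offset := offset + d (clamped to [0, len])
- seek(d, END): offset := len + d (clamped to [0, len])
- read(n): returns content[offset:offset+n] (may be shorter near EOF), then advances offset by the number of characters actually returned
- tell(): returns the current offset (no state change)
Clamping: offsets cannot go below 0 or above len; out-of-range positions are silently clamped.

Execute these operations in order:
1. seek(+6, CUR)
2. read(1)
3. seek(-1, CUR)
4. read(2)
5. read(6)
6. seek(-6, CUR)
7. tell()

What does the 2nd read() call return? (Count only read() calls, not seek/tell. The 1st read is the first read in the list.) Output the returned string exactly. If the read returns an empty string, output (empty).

After 1 (seek(+6, CUR)): offset=6
After 2 (read(1)): returned 'E', offset=7
After 3 (seek(-1, CUR)): offset=6
After 4 (read(2)): returned 'EU', offset=8
After 5 (read(6)): returned 'WFIV4X', offset=14
After 6 (seek(-6, CUR)): offset=8
After 7 (tell()): offset=8

Answer: EU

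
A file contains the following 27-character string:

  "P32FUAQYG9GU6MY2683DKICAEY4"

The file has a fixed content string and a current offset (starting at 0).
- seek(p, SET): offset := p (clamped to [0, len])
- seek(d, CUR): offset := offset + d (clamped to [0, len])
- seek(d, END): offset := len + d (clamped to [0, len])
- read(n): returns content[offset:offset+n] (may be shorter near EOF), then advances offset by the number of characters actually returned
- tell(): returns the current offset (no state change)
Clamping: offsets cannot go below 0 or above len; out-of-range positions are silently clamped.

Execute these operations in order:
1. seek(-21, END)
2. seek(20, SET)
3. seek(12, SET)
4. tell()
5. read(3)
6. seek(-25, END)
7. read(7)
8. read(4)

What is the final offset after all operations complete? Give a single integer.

After 1 (seek(-21, END)): offset=6
After 2 (seek(20, SET)): offset=20
After 3 (seek(12, SET)): offset=12
After 4 (tell()): offset=12
After 5 (read(3)): returned '6MY', offset=15
After 6 (seek(-25, END)): offset=2
After 7 (read(7)): returned '2FUAQYG', offset=9
After 8 (read(4)): returned '9GU6', offset=13

Answer: 13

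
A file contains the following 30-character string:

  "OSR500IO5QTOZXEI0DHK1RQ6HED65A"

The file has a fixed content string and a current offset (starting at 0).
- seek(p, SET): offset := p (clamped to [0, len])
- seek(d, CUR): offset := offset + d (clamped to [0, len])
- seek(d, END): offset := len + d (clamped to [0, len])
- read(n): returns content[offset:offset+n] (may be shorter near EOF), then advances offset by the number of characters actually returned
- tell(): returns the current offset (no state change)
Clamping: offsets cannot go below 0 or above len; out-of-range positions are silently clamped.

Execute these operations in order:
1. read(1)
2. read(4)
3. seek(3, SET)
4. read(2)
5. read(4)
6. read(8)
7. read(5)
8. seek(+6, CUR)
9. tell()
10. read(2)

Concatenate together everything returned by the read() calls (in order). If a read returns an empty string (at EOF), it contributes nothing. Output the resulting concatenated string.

After 1 (read(1)): returned 'O', offset=1
After 2 (read(4)): returned 'SR50', offset=5
After 3 (seek(3, SET)): offset=3
After 4 (read(2)): returned '50', offset=5
After 5 (read(4)): returned '0IO5', offset=9
After 6 (read(8)): returned 'QTOZXEI0', offset=17
After 7 (read(5)): returned 'DHK1R', offset=22
After 8 (seek(+6, CUR)): offset=28
After 9 (tell()): offset=28
After 10 (read(2)): returned '5A', offset=30

Answer: OSR50500IO5QTOZXEI0DHK1R5A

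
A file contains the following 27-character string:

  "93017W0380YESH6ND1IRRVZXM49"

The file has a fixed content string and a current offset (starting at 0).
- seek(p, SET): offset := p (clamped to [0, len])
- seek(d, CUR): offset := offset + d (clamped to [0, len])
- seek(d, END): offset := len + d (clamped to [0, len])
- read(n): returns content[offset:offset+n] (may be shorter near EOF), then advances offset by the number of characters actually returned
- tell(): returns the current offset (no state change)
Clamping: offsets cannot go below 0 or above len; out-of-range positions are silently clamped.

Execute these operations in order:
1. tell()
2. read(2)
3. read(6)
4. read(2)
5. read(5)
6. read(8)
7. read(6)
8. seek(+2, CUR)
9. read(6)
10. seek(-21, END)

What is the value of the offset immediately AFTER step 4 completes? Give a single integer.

Answer: 10

Derivation:
After 1 (tell()): offset=0
After 2 (read(2)): returned '93', offset=2
After 3 (read(6)): returned '017W03', offset=8
After 4 (read(2)): returned '80', offset=10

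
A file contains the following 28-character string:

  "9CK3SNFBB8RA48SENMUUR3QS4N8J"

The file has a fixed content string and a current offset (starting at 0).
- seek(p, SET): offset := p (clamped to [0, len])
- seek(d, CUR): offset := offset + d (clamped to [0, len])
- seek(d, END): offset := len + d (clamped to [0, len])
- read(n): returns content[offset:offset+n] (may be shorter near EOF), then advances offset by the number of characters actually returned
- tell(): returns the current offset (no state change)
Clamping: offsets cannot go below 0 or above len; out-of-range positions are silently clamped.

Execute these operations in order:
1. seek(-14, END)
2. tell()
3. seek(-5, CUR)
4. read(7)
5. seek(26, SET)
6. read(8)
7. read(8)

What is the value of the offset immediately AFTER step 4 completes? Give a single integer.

After 1 (seek(-14, END)): offset=14
After 2 (tell()): offset=14
After 3 (seek(-5, CUR)): offset=9
After 4 (read(7)): returned '8RA48SE', offset=16

Answer: 16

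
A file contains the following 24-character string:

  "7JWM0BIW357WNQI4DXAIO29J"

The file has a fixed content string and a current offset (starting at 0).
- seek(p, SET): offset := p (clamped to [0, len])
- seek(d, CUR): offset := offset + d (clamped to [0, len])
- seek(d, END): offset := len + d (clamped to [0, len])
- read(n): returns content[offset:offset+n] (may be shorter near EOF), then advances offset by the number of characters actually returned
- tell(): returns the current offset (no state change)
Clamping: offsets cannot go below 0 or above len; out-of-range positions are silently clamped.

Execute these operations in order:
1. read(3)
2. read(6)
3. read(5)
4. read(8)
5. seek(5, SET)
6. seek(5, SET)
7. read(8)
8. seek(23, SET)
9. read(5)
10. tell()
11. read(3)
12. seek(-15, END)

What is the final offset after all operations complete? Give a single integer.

After 1 (read(3)): returned '7JW', offset=3
After 2 (read(6)): returned 'M0BIW3', offset=9
After 3 (read(5)): returned '57WNQ', offset=14
After 4 (read(8)): returned 'I4DXAIO2', offset=22
After 5 (seek(5, SET)): offset=5
After 6 (seek(5, SET)): offset=5
After 7 (read(8)): returned 'BIW357WN', offset=13
After 8 (seek(23, SET)): offset=23
After 9 (read(5)): returned 'J', offset=24
After 10 (tell()): offset=24
After 11 (read(3)): returned '', offset=24
After 12 (seek(-15, END)): offset=9

Answer: 9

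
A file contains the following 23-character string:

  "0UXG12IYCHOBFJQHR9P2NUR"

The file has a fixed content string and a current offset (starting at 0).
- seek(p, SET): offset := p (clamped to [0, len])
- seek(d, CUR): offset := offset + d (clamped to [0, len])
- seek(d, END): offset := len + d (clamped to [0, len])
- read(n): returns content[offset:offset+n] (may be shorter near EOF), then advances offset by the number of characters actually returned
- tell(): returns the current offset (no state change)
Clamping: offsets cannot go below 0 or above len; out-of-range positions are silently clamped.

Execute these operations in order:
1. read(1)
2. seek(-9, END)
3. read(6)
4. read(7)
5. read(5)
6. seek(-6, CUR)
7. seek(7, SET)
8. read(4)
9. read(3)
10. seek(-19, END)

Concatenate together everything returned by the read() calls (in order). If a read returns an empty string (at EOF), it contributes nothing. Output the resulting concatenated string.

After 1 (read(1)): returned '0', offset=1
After 2 (seek(-9, END)): offset=14
After 3 (read(6)): returned 'QHR9P2', offset=20
After 4 (read(7)): returned 'NUR', offset=23
After 5 (read(5)): returned '', offset=23
After 6 (seek(-6, CUR)): offset=17
After 7 (seek(7, SET)): offset=7
After 8 (read(4)): returned 'YCHO', offset=11
After 9 (read(3)): returned 'BFJ', offset=14
After 10 (seek(-19, END)): offset=4

Answer: 0QHR9P2NURYCHOBFJ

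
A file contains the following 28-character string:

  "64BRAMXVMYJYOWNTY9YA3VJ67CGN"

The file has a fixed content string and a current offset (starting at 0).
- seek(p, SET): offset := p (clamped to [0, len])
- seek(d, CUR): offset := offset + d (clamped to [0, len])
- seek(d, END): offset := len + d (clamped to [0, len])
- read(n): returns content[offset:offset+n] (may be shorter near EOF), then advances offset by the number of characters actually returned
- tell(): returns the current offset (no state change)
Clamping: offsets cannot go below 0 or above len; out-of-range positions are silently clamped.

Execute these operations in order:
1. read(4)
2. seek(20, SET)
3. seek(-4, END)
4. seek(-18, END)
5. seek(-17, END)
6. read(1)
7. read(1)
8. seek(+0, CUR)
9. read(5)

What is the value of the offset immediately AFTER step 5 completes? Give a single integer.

After 1 (read(4)): returned '64BR', offset=4
After 2 (seek(20, SET)): offset=20
After 3 (seek(-4, END)): offset=24
After 4 (seek(-18, END)): offset=10
After 5 (seek(-17, END)): offset=11

Answer: 11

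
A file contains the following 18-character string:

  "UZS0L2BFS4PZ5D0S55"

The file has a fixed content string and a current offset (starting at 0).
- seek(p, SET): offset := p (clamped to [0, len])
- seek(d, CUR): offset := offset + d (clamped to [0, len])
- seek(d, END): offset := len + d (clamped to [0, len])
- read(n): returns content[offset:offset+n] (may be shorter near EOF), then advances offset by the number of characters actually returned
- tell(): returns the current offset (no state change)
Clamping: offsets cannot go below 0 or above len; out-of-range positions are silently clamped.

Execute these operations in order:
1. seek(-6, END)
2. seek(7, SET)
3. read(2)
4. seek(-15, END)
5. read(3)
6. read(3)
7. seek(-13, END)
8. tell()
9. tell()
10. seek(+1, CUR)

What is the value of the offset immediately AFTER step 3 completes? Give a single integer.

Answer: 9

Derivation:
After 1 (seek(-6, END)): offset=12
After 2 (seek(7, SET)): offset=7
After 3 (read(2)): returned 'FS', offset=9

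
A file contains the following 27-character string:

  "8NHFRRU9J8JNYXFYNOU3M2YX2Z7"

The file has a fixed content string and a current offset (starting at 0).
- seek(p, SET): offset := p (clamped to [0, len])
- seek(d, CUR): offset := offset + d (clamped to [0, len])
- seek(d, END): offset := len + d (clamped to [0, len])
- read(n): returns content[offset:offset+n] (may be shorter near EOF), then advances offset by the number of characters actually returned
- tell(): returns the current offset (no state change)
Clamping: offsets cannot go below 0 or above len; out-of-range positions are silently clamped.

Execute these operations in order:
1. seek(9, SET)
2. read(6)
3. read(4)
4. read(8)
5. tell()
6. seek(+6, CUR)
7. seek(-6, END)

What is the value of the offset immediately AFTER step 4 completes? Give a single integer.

Answer: 27

Derivation:
After 1 (seek(9, SET)): offset=9
After 2 (read(6)): returned '8JNYXF', offset=15
After 3 (read(4)): returned 'YNOU', offset=19
After 4 (read(8)): returned '3M2YX2Z7', offset=27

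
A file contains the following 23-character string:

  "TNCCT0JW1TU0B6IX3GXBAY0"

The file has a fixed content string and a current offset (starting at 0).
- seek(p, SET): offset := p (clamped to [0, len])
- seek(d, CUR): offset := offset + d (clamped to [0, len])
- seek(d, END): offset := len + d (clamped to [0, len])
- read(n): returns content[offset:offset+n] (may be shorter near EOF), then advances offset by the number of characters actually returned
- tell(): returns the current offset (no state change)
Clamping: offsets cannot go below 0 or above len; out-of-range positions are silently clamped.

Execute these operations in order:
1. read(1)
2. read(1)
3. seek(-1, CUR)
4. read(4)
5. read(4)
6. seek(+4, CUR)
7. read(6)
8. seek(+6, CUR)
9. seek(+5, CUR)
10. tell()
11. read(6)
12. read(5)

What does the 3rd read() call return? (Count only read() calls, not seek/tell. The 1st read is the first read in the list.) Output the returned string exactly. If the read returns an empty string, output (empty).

Answer: NCCT

Derivation:
After 1 (read(1)): returned 'T', offset=1
After 2 (read(1)): returned 'N', offset=2
After 3 (seek(-1, CUR)): offset=1
After 4 (read(4)): returned 'NCCT', offset=5
After 5 (read(4)): returned '0JW1', offset=9
After 6 (seek(+4, CUR)): offset=13
After 7 (read(6)): returned '6IX3GX', offset=19
After 8 (seek(+6, CUR)): offset=23
After 9 (seek(+5, CUR)): offset=23
After 10 (tell()): offset=23
After 11 (read(6)): returned '', offset=23
After 12 (read(5)): returned '', offset=23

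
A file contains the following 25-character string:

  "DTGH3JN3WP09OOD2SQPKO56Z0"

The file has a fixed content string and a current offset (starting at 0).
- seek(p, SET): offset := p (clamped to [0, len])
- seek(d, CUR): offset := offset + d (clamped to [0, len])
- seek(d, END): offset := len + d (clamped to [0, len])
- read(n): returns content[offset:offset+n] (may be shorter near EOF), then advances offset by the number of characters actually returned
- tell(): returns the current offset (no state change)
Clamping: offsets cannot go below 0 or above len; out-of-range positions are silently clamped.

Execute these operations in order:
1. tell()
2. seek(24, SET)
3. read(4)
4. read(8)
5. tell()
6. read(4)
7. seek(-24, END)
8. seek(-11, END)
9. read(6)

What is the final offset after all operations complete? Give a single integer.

Answer: 20

Derivation:
After 1 (tell()): offset=0
After 2 (seek(24, SET)): offset=24
After 3 (read(4)): returned '0', offset=25
After 4 (read(8)): returned '', offset=25
After 5 (tell()): offset=25
After 6 (read(4)): returned '', offset=25
After 7 (seek(-24, END)): offset=1
After 8 (seek(-11, END)): offset=14
After 9 (read(6)): returned 'D2SQPK', offset=20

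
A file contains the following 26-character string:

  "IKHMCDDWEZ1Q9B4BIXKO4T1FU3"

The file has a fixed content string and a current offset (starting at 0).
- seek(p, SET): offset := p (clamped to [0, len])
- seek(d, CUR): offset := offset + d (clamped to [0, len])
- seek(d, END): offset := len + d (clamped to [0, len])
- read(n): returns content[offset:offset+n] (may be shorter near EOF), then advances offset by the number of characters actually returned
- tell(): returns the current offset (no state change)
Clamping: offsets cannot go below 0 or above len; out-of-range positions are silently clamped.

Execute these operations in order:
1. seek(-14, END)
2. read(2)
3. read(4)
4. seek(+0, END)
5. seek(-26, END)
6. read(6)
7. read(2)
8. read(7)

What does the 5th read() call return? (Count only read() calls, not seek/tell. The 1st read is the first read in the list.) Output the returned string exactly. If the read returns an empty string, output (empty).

After 1 (seek(-14, END)): offset=12
After 2 (read(2)): returned '9B', offset=14
After 3 (read(4)): returned '4BIX', offset=18
After 4 (seek(+0, END)): offset=26
After 5 (seek(-26, END)): offset=0
After 6 (read(6)): returned 'IKHMCD', offset=6
After 7 (read(2)): returned 'DW', offset=8
After 8 (read(7)): returned 'EZ1Q9B4', offset=15

Answer: EZ1Q9B4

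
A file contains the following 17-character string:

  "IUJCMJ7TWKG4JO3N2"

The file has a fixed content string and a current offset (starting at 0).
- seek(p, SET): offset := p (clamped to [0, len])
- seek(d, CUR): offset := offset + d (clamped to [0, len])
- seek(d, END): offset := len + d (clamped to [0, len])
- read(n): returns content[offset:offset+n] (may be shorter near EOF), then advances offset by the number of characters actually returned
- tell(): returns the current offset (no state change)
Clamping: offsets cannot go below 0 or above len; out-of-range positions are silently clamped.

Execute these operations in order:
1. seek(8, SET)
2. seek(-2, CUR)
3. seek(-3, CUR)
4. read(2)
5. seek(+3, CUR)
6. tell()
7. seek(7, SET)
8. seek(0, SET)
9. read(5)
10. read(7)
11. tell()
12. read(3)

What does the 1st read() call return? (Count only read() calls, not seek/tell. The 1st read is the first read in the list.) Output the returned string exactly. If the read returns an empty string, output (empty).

After 1 (seek(8, SET)): offset=8
After 2 (seek(-2, CUR)): offset=6
After 3 (seek(-3, CUR)): offset=3
After 4 (read(2)): returned 'CM', offset=5
After 5 (seek(+3, CUR)): offset=8
After 6 (tell()): offset=8
After 7 (seek(7, SET)): offset=7
After 8 (seek(0, SET)): offset=0
After 9 (read(5)): returned 'IUJCM', offset=5
After 10 (read(7)): returned 'J7TWKG4', offset=12
After 11 (tell()): offset=12
After 12 (read(3)): returned 'JO3', offset=15

Answer: CM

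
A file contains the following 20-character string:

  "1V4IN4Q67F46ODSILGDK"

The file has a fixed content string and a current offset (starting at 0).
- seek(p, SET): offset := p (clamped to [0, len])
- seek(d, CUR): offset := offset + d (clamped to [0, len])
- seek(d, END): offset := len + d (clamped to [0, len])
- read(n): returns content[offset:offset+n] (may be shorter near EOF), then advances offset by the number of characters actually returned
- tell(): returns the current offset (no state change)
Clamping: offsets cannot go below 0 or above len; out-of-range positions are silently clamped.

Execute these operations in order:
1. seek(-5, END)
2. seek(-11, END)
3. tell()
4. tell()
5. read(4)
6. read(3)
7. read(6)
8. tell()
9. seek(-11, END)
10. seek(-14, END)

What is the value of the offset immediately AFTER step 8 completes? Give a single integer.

After 1 (seek(-5, END)): offset=15
After 2 (seek(-11, END)): offset=9
After 3 (tell()): offset=9
After 4 (tell()): offset=9
After 5 (read(4)): returned 'F46O', offset=13
After 6 (read(3)): returned 'DSI', offset=16
After 7 (read(6)): returned 'LGDK', offset=20
After 8 (tell()): offset=20

Answer: 20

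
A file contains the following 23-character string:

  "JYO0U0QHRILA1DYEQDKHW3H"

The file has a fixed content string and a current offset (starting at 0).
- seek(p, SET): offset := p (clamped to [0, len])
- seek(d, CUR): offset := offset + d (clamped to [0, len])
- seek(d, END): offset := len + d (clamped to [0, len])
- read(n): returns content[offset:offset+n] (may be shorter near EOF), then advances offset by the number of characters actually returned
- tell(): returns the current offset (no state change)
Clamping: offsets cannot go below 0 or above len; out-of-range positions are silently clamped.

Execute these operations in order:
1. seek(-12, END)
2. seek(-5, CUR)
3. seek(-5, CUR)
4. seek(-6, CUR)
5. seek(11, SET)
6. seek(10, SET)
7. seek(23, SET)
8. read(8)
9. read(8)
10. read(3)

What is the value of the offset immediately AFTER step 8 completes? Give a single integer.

After 1 (seek(-12, END)): offset=11
After 2 (seek(-5, CUR)): offset=6
After 3 (seek(-5, CUR)): offset=1
After 4 (seek(-6, CUR)): offset=0
After 5 (seek(11, SET)): offset=11
After 6 (seek(10, SET)): offset=10
After 7 (seek(23, SET)): offset=23
After 8 (read(8)): returned '', offset=23

Answer: 23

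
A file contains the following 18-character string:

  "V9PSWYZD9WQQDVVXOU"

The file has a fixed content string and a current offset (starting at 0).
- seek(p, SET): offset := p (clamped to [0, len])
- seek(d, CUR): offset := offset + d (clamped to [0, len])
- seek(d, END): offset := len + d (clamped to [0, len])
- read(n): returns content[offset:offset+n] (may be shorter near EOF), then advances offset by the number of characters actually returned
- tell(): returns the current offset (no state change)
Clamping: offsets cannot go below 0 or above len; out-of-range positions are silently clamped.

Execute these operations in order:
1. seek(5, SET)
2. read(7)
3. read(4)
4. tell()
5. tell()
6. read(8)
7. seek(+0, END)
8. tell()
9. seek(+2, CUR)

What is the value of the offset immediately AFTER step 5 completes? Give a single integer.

After 1 (seek(5, SET)): offset=5
After 2 (read(7)): returned 'YZD9WQQ', offset=12
After 3 (read(4)): returned 'DVVX', offset=16
After 4 (tell()): offset=16
After 5 (tell()): offset=16

Answer: 16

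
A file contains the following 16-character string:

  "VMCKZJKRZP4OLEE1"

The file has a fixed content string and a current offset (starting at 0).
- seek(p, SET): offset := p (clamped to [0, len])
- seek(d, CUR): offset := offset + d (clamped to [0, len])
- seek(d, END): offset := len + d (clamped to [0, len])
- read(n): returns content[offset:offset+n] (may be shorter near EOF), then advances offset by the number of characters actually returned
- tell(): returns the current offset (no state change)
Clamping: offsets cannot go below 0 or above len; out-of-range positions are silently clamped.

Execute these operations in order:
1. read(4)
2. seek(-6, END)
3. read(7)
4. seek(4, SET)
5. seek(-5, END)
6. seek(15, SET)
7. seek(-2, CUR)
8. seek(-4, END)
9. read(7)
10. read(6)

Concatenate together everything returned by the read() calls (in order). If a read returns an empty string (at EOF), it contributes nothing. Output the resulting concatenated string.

After 1 (read(4)): returned 'VMCK', offset=4
After 2 (seek(-6, END)): offset=10
After 3 (read(7)): returned '4OLEE1', offset=16
After 4 (seek(4, SET)): offset=4
After 5 (seek(-5, END)): offset=11
After 6 (seek(15, SET)): offset=15
After 7 (seek(-2, CUR)): offset=13
After 8 (seek(-4, END)): offset=12
After 9 (read(7)): returned 'LEE1', offset=16
After 10 (read(6)): returned '', offset=16

Answer: VMCK4OLEE1LEE1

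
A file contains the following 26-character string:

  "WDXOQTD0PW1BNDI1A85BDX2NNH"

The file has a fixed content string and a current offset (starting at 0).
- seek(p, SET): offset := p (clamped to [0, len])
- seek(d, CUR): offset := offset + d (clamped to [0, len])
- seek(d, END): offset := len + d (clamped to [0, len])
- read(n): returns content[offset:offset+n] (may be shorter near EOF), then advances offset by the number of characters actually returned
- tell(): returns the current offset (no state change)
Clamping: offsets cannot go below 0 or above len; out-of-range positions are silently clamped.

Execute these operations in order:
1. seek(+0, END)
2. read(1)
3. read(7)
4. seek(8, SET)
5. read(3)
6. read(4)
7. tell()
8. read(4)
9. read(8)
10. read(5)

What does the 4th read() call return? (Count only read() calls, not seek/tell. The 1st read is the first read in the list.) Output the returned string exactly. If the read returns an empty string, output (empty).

After 1 (seek(+0, END)): offset=26
After 2 (read(1)): returned '', offset=26
After 3 (read(7)): returned '', offset=26
After 4 (seek(8, SET)): offset=8
After 5 (read(3)): returned 'PW1', offset=11
After 6 (read(4)): returned 'BNDI', offset=15
After 7 (tell()): offset=15
After 8 (read(4)): returned '1A85', offset=19
After 9 (read(8)): returned 'BDX2NNH', offset=26
After 10 (read(5)): returned '', offset=26

Answer: BNDI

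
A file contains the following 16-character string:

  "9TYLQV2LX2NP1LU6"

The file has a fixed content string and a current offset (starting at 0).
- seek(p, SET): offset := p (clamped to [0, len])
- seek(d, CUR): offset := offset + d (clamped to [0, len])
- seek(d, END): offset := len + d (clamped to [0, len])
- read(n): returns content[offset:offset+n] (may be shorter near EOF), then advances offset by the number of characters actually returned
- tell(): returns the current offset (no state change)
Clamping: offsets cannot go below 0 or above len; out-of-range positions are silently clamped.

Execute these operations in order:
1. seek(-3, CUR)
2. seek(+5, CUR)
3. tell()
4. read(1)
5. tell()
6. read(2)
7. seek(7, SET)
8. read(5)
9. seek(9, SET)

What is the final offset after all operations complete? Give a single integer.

After 1 (seek(-3, CUR)): offset=0
After 2 (seek(+5, CUR)): offset=5
After 3 (tell()): offset=5
After 4 (read(1)): returned 'V', offset=6
After 5 (tell()): offset=6
After 6 (read(2)): returned '2L', offset=8
After 7 (seek(7, SET)): offset=7
After 8 (read(5)): returned 'LX2NP', offset=12
After 9 (seek(9, SET)): offset=9

Answer: 9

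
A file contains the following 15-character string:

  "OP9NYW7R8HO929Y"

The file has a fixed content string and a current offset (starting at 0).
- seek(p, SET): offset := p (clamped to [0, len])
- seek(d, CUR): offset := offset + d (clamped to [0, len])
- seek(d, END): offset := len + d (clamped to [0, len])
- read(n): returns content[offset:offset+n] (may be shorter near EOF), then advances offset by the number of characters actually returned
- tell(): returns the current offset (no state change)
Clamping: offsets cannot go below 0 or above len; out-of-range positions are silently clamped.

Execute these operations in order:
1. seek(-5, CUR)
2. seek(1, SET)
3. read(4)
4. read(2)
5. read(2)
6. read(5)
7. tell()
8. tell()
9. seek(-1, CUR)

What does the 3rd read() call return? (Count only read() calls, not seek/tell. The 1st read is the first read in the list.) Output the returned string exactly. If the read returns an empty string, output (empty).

After 1 (seek(-5, CUR)): offset=0
After 2 (seek(1, SET)): offset=1
After 3 (read(4)): returned 'P9NY', offset=5
After 4 (read(2)): returned 'W7', offset=7
After 5 (read(2)): returned 'R8', offset=9
After 6 (read(5)): returned 'HO929', offset=14
After 7 (tell()): offset=14
After 8 (tell()): offset=14
After 9 (seek(-1, CUR)): offset=13

Answer: R8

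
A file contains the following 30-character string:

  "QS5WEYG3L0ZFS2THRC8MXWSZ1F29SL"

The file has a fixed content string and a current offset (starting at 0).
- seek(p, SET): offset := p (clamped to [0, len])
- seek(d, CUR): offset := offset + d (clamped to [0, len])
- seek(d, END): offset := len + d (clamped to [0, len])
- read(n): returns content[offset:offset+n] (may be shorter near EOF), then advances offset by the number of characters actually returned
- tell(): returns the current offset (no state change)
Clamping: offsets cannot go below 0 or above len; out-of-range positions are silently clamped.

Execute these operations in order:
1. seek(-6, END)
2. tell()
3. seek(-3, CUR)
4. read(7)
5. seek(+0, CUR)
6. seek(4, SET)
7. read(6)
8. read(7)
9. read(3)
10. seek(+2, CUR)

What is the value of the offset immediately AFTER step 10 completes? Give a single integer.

After 1 (seek(-6, END)): offset=24
After 2 (tell()): offset=24
After 3 (seek(-3, CUR)): offset=21
After 4 (read(7)): returned 'WSZ1F29', offset=28
After 5 (seek(+0, CUR)): offset=28
After 6 (seek(4, SET)): offset=4
After 7 (read(6)): returned 'EYG3L0', offset=10
After 8 (read(7)): returned 'ZFS2THR', offset=17
After 9 (read(3)): returned 'C8M', offset=20
After 10 (seek(+2, CUR)): offset=22

Answer: 22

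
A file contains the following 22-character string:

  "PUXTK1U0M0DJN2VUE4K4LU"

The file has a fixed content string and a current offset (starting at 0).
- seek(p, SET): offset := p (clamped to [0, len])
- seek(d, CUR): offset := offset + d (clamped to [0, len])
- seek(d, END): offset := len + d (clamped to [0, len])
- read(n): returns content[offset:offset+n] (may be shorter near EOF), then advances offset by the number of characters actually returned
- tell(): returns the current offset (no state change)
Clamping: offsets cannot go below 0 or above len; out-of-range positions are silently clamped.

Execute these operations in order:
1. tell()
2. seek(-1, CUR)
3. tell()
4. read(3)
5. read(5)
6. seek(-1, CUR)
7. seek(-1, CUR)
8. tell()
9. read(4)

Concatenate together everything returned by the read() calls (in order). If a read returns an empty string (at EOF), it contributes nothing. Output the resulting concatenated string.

After 1 (tell()): offset=0
After 2 (seek(-1, CUR)): offset=0
After 3 (tell()): offset=0
After 4 (read(3)): returned 'PUX', offset=3
After 5 (read(5)): returned 'TK1U0', offset=8
After 6 (seek(-1, CUR)): offset=7
After 7 (seek(-1, CUR)): offset=6
After 8 (tell()): offset=6
After 9 (read(4)): returned 'U0M0', offset=10

Answer: PUXTK1U0U0M0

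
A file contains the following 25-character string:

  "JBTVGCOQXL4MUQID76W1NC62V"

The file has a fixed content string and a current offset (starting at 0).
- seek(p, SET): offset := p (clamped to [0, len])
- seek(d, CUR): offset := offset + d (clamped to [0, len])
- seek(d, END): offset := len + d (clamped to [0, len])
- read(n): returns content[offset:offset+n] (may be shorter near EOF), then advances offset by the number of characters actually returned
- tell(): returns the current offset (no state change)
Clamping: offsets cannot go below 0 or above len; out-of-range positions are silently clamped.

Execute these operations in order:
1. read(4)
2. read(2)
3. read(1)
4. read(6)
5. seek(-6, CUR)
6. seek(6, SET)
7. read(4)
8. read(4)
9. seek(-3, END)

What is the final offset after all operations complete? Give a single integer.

After 1 (read(4)): returned 'JBTV', offset=4
After 2 (read(2)): returned 'GC', offset=6
After 3 (read(1)): returned 'O', offset=7
After 4 (read(6)): returned 'QXL4MU', offset=13
After 5 (seek(-6, CUR)): offset=7
After 6 (seek(6, SET)): offset=6
After 7 (read(4)): returned 'OQXL', offset=10
After 8 (read(4)): returned '4MUQ', offset=14
After 9 (seek(-3, END)): offset=22

Answer: 22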